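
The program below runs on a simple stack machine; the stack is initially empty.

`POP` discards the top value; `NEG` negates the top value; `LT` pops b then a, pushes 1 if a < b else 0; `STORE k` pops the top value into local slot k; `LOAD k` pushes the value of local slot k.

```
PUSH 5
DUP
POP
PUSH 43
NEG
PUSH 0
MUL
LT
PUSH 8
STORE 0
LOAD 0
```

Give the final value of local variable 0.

PUSH 5   5
DUP      5 5
POP      5
PUSH 43  5 43
NEG      5 -43
PUSH 0   5 -43 0
MUL      5 0
LT       0
PUSH 8   0 8
STORE 0  0
LOAD 0   0 8

8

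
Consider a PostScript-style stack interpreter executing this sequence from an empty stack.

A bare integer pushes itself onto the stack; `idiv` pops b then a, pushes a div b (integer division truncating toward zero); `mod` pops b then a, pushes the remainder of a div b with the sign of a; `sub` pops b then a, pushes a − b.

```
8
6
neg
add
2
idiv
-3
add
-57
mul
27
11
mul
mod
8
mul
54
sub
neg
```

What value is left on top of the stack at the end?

-858

8    → [8]
6    → [8, 6]
neg  → [8, -6]
add  → [2]
2    → [2, 2]
idiv → [1]
-3   → [1, -3]
add  → [-2]
-57  → [-2, -57]
mul  → [114]
27   → [114, 27]
11   → [114, 27, 11]
mul  → [114, 297]
mod  → [114]
8    → [114, 8]
mul  → [912]
54   → [912, 54]
sub  → [858]
neg  → [-858]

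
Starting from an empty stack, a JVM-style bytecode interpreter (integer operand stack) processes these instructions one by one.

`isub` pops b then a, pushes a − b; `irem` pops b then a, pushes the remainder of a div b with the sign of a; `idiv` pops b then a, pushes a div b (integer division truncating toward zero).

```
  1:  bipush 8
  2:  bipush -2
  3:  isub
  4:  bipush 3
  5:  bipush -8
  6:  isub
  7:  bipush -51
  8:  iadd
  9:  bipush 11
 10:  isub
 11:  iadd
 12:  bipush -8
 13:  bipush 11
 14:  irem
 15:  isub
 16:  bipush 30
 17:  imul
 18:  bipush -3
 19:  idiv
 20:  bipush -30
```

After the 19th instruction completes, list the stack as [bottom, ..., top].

bipush 8   -> 8
bipush -2  -> 8 -2
isub       -> 10
bipush 3   -> 10 3
bipush -8  -> 10 3 -8
isub       -> 10 11
bipush -51 -> 10 11 -51
iadd       -> 10 -40
bipush 11  -> 10 -40 11
isub       -> 10 -51
iadd       -> -41
bipush -8  -> -41 -8
bipush 11  -> -41 -8 11
irem       -> -41 -8
isub       -> -33
bipush 30  -> -33 30
imul       -> -990
bipush -3  -> -990 -3
idiv       -> 330

[330]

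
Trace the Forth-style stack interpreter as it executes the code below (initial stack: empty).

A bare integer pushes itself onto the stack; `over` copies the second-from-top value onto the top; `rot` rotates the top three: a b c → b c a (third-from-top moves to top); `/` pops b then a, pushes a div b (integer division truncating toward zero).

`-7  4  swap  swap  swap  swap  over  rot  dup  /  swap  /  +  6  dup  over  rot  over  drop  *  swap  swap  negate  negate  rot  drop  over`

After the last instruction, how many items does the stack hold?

3

-7     : -7
4      : -7 4
swap   : 4 -7
swap   : -7 4
swap   : 4 -7
swap   : -7 4
over   : -7 4 -7
rot    : 4 -7 -7
dup    : 4 -7 -7 -7
/      : 4 -7 1
swap   : 4 1 -7
/      : 4 0
+      : 4
6      : 4 6
dup    : 4 6 6
over   : 4 6 6 6
rot    : 4 6 6 6
over   : 4 6 6 6 6
drop   : 4 6 6 6
*      : 4 6 36
swap   : 4 36 6
swap   : 4 6 36
negate : 4 6 -36
negate : 4 6 36
rot    : 6 36 4
drop   : 6 36
over   : 6 36 6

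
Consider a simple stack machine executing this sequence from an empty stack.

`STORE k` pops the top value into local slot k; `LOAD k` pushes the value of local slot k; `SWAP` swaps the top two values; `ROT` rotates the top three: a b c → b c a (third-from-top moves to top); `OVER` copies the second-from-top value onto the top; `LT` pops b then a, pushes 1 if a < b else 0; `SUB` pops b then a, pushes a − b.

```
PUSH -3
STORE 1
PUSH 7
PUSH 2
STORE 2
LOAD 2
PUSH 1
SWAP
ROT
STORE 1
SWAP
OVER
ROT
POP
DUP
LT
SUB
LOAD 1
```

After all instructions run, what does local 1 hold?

7

PUSH -3 : [-3]
STORE 1 : []
PUSH 7  : [7]
PUSH 2  : [7, 2]
STORE 2 : [7]
LOAD 2  : [7, 2]
PUSH 1  : [7, 2, 1]
SWAP    : [7, 1, 2]
ROT     : [1, 2, 7]
STORE 1 : [1, 2]
SWAP    : [2, 1]
OVER    : [2, 1, 2]
ROT     : [1, 2, 2]
POP     : [1, 2]
DUP     : [1, 2, 2]
LT      : [1, 0]
SUB     : [1]
LOAD 1  : [1, 7]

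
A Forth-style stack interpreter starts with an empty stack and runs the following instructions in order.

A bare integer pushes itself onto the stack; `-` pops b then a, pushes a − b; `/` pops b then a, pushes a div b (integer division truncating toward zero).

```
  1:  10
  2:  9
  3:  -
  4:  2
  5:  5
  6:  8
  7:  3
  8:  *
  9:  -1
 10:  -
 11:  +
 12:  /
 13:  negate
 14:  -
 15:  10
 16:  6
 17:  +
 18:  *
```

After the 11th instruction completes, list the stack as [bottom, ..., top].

10  [10]
9   [10, 9]
-   [1]
2   [1, 2]
5   [1, 2, 5]
8   [1, 2, 5, 8]
3   [1, 2, 5, 8, 3]
*   [1, 2, 5, 24]
-1  [1, 2, 5, 24, -1]
-   [1, 2, 5, 25]
+   [1, 2, 30]

[1, 2, 30]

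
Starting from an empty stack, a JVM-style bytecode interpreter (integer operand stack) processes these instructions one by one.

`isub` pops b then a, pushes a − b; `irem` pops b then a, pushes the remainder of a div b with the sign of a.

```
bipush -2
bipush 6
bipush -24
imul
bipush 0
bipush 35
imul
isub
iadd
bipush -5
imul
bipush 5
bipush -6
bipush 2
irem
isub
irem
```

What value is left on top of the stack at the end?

0

bipush -2  → [-2]
bipush 6   → [-2, 6]
bipush -24 → [-2, 6, -24]
imul       → [-2, -144]
bipush 0   → [-2, -144, 0]
bipush 35  → [-2, -144, 0, 35]
imul       → [-2, -144, 0]
isub       → [-2, -144]
iadd       → [-146]
bipush -5  → [-146, -5]
imul       → [730]
bipush 5   → [730, 5]
bipush -6  → [730, 5, -6]
bipush 2   → [730, 5, -6, 2]
irem       → [730, 5, 0]
isub       → [730, 5]
irem       → [0]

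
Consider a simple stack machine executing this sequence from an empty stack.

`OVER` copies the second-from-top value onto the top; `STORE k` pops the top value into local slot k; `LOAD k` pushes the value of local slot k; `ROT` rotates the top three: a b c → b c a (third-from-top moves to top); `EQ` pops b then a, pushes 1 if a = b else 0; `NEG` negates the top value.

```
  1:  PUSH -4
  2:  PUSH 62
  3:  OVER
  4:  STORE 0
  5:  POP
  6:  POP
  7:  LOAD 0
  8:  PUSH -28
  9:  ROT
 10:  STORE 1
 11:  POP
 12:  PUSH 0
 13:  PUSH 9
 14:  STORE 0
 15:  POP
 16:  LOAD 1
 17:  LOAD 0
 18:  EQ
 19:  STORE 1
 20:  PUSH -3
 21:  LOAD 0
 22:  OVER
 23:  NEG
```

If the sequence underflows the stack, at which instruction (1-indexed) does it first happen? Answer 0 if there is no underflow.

9

PUSH -4  : -4
PUSH 62  : -4 62
OVER     : -4 62 -4
STORE 0  : -4 62
POP      : -4
POP      : (empty)
LOAD 0   : -4
PUSH -28 : -4 -28
ROT  — needs 3 operands, stack has 2 → underflow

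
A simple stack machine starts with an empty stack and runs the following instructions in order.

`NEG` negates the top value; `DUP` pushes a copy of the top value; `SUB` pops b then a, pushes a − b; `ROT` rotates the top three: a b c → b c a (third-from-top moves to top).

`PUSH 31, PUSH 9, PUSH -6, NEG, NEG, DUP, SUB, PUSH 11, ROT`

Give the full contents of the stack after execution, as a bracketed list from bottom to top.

[31, 0, 11, 9]

PUSH 31 : 31
PUSH 9  : 31 9
PUSH -6 : 31 9 -6
NEG     : 31 9 6
NEG     : 31 9 -6
DUP     : 31 9 -6 -6
SUB     : 31 9 0
PUSH 11 : 31 9 0 11
ROT     : 31 0 11 9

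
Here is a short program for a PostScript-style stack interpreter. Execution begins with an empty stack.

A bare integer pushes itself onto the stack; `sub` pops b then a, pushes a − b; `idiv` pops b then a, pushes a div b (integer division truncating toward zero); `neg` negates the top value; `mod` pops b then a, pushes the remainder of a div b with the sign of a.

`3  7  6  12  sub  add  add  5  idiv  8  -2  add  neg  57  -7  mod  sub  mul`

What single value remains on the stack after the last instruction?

0

3    → 3
7    → 3 7
6    → 3 7 6
12   → 3 7 6 12
sub  → 3 7 -6
add  → 3 1
add  → 4
5    → 4 5
idiv → 0
8    → 0 8
-2   → 0 8 -2
add  → 0 6
neg  → 0 -6
57   → 0 -6 57
-7   → 0 -6 57 -7
mod  → 0 -6 1
sub  → 0 -7
mul  → 0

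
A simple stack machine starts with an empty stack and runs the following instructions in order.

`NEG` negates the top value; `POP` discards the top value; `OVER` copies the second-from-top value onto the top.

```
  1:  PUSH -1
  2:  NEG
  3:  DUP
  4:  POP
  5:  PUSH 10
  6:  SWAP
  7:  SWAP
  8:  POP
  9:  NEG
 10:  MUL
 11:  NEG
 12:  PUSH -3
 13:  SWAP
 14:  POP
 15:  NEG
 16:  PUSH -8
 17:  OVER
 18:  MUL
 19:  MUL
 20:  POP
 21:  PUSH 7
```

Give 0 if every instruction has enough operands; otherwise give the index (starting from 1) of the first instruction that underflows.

10

PUSH -1 → [-1]
NEG     → [1]
DUP     → [1, 1]
POP     → [1]
PUSH 10 → [1, 10]
SWAP    → [10, 1]
SWAP    → [1, 10]
POP     → [1]
NEG     → [-1]
MUL  — needs 2 operands, stack has 1 → underflow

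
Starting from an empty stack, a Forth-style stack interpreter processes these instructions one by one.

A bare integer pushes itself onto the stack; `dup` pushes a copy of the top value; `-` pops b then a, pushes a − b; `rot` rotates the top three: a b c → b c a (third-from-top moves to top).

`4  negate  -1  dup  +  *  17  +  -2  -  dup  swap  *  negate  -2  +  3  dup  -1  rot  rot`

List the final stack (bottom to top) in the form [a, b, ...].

4      -> 4
negate -> -4
-1     -> -4 -1
dup    -> -4 -1 -1
+      -> -4 -2
*      -> 8
17     -> 8 17
+      -> 25
-2     -> 25 -2
-      -> 27
dup    -> 27 27
swap   -> 27 27
*      -> 729
negate -> -729
-2     -> -729 -2
+      -> -731
3      -> -731 3
dup    -> -731 3 3
-1     -> -731 3 3 -1
rot    -> -731 3 -1 3
rot    -> -731 -1 3 3

[-731, -1, 3, 3]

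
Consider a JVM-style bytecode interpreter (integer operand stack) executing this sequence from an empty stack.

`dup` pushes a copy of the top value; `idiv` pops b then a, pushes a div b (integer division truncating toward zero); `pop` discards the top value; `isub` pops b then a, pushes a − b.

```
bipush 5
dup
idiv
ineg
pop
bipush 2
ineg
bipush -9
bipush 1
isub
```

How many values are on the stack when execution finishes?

bipush 5  : [5]
dup       : [5, 5]
idiv      : [1]
ineg      : [-1]
pop       : []
bipush 2  : [2]
ineg      : [-2]
bipush -9 : [-2, -9]
bipush 1  : [-2, -9, 1]
isub      : [-2, -10]

2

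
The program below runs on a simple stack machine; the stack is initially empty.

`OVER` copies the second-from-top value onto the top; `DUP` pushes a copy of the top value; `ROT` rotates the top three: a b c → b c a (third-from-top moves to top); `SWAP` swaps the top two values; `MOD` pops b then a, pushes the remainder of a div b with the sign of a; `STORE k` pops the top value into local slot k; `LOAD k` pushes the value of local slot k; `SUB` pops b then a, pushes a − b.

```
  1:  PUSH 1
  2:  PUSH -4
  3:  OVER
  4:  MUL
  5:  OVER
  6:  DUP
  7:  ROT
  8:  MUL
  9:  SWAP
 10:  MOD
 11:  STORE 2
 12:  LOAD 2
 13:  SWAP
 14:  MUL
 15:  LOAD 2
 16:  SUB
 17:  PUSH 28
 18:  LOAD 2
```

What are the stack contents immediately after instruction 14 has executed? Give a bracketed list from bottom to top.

[0]

PUSH 1  → 1
PUSH -4 → 1 -4
OVER    → 1 -4 1
MUL     → 1 -4
OVER    → 1 -4 1
DUP     → 1 -4 1 1
ROT     → 1 1 1 -4
MUL     → 1 1 -4
SWAP    → 1 -4 1
MOD     → 1 0
STORE 2 → 1
LOAD 2  → 1 0
SWAP    → 0 1
MUL     → 0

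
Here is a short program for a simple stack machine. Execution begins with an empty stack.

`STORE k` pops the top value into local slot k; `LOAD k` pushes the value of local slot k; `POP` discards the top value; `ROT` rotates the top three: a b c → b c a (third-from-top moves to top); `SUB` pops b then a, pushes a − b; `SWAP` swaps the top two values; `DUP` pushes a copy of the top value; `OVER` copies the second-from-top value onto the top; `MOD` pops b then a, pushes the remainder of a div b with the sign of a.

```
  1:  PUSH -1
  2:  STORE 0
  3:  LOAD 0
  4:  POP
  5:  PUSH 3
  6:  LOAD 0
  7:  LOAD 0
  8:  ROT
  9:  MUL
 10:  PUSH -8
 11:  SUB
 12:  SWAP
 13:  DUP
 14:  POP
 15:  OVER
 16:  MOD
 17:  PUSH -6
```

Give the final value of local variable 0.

-1

PUSH -1 : [-1]
STORE 0 : []
LOAD 0  : [-1]
POP     : []
PUSH 3  : [3]
LOAD 0  : [3, -1]
LOAD 0  : [3, -1, -1]
ROT     : [-1, -1, 3]
MUL     : [-1, -3]
PUSH -8 : [-1, -3, -8]
SUB     : [-1, 5]
SWAP    : [5, -1]
DUP     : [5, -1, -1]
POP     : [5, -1]
OVER    : [5, -1, 5]
MOD     : [5, -1]
PUSH -6 : [5, -1, -6]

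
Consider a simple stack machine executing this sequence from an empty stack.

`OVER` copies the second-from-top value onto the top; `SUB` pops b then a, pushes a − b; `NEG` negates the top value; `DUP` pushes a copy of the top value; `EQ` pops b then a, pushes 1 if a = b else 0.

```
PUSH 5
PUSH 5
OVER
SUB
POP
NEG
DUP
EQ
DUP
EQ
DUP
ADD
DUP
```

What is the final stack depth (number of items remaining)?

2

PUSH 5  5
PUSH 5  5 5
OVER    5 5 5
SUB     5 0
POP     5
NEG     -5
DUP     -5 -5
EQ      1
DUP     1 1
EQ      1
DUP     1 1
ADD     2
DUP     2 2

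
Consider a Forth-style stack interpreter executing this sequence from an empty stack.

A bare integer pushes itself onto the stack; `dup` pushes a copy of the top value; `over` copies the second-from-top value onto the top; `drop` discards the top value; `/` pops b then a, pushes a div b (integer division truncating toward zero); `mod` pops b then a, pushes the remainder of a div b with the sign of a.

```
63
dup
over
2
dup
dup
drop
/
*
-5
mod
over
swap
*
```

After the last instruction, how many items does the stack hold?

63   -> 63
dup  -> 63 63
over -> 63 63 63
2    -> 63 63 63 2
dup  -> 63 63 63 2 2
dup  -> 63 63 63 2 2 2
drop -> 63 63 63 2 2
/    -> 63 63 63 1
*    -> 63 63 63
-5   -> 63 63 63 -5
mod  -> 63 63 3
over -> 63 63 3 63
swap -> 63 63 63 3
*    -> 63 63 189

3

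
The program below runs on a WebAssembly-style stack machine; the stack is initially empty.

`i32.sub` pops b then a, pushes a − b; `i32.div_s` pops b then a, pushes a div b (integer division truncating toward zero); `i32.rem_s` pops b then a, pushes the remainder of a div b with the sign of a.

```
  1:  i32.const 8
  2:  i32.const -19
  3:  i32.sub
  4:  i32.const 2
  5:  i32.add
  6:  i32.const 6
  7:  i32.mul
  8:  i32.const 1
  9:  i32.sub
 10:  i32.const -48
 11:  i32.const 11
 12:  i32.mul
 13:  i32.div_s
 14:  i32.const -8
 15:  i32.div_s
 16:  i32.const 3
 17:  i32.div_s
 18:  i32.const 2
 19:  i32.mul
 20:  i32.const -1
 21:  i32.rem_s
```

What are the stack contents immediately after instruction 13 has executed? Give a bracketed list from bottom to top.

i32.const 8   -> 8
i32.const -19 -> 8 -19
i32.sub       -> 27
i32.const 2   -> 27 2
i32.add       -> 29
i32.const 6   -> 29 6
i32.mul       -> 174
i32.const 1   -> 174 1
i32.sub       -> 173
i32.const -48 -> 173 -48
i32.const 11  -> 173 -48 11
i32.mul       -> 173 -528
i32.div_s     -> 0

[0]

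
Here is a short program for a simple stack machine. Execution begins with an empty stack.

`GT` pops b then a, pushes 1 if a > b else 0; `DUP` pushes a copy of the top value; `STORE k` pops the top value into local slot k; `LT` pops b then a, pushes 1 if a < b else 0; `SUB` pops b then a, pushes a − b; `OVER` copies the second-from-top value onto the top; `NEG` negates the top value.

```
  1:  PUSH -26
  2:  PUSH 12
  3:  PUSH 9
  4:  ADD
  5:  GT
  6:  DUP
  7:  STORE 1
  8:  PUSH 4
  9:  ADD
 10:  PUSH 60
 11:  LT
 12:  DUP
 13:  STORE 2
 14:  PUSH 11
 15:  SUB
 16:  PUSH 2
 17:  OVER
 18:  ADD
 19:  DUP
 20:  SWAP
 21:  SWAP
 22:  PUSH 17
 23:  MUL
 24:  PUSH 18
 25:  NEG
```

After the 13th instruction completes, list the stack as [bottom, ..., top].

[1]

PUSH -26 -> [-26]
PUSH 12  -> [-26, 12]
PUSH 9   -> [-26, 12, 9]
ADD      -> [-26, 21]
GT       -> [0]
DUP      -> [0, 0]
STORE 1  -> [0]
PUSH 4   -> [0, 4]
ADD      -> [4]
PUSH 60  -> [4, 60]
LT       -> [1]
DUP      -> [1, 1]
STORE 2  -> [1]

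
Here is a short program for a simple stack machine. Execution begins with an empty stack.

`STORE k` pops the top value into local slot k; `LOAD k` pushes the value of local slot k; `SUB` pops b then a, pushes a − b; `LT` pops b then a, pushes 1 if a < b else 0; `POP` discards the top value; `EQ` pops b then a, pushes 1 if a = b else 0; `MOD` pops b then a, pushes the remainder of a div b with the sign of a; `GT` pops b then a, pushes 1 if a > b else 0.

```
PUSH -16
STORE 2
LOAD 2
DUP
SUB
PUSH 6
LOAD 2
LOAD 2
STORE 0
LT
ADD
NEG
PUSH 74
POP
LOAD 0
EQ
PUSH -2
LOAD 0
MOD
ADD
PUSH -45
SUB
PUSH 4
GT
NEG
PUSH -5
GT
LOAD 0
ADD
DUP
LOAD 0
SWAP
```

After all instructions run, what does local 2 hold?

-16

PUSH -16  [-16]
STORE 2   []
LOAD 2    [-16]
DUP       [-16, -16]
SUB       [0]
PUSH 6    [0, 6]
LOAD 2    [0, 6, -16]
LOAD 2    [0, 6, -16, -16]
STORE 0   [0, 6, -16]
LT        [0, 0]
ADD       [0]
NEG       [0]
PUSH 74   [0, 74]
POP       [0]
LOAD 0    [0, -16]
EQ        [0]
PUSH -2   [0, -2]
LOAD 0    [0, -2, -16]
MOD       [0, -2]
ADD       [-2]
PUSH -45  [-2, -45]
SUB       [43]
PUSH 4    [43, 4]
GT        [1]
NEG       [-1]
PUSH -5   [-1, -5]
GT        [1]
LOAD 0    [1, -16]
ADD       [-15]
DUP       [-15, -15]
LOAD 0    [-15, -15, -16]
SWAP      [-15, -16, -15]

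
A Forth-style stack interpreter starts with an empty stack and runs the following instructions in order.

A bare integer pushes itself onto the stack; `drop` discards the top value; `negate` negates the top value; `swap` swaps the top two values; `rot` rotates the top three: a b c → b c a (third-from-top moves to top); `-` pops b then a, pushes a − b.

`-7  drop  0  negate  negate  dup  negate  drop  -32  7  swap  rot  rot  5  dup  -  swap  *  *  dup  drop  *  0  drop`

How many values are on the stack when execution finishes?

1

-7     -> [-7]
drop   -> []
0      -> [0]
negate -> [0]
negate -> [0]
dup    -> [0, 0]
negate -> [0, 0]
drop   -> [0]
-32    -> [0, -32]
7      -> [0, -32, 7]
swap   -> [0, 7, -32]
rot    -> [7, -32, 0]
rot    -> [-32, 0, 7]
5      -> [-32, 0, 7, 5]
dup    -> [-32, 0, 7, 5, 5]
-      -> [-32, 0, 7, 0]
swap   -> [-32, 0, 0, 7]
*      -> [-32, 0, 0]
*      -> [-32, 0]
dup    -> [-32, 0, 0]
drop   -> [-32, 0]
*      -> [0]
0      -> [0, 0]
drop   -> [0]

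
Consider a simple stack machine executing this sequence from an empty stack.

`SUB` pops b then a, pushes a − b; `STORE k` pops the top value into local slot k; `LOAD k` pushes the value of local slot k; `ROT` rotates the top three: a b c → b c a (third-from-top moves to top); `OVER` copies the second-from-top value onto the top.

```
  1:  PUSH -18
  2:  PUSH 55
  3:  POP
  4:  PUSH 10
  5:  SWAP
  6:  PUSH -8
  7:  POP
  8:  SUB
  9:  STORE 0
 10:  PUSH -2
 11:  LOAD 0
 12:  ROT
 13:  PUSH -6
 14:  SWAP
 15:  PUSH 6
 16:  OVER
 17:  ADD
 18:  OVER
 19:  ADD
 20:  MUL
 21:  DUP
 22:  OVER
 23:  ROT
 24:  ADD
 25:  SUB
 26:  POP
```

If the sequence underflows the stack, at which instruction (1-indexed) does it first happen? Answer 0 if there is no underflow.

12

PUSH -18  -18
PUSH 55   -18 55
POP       -18
PUSH 10   -18 10
SWAP      10 -18
PUSH -8   10 -18 -8
POP       10 -18
SUB       28
STORE 0   (empty)
PUSH -2   -2
LOAD 0    -2 28
ROT  — needs 3 operands, stack has 2 → underflow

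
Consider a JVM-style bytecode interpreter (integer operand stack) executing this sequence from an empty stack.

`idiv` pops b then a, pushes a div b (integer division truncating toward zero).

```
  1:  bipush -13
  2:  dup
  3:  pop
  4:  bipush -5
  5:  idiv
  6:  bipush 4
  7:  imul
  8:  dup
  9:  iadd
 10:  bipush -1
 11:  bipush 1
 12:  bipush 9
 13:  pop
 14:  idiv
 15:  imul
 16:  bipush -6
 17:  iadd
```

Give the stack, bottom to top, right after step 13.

bipush -13 : [-13]
dup        : [-13, -13]
pop        : [-13]
bipush -5  : [-13, -5]
idiv       : [2]
bipush 4   : [2, 4]
imul       : [8]
dup        : [8, 8]
iadd       : [16]
bipush -1  : [16, -1]
bipush 1   : [16, -1, 1]
bipush 9   : [16, -1, 1, 9]
pop        : [16, -1, 1]

[16, -1, 1]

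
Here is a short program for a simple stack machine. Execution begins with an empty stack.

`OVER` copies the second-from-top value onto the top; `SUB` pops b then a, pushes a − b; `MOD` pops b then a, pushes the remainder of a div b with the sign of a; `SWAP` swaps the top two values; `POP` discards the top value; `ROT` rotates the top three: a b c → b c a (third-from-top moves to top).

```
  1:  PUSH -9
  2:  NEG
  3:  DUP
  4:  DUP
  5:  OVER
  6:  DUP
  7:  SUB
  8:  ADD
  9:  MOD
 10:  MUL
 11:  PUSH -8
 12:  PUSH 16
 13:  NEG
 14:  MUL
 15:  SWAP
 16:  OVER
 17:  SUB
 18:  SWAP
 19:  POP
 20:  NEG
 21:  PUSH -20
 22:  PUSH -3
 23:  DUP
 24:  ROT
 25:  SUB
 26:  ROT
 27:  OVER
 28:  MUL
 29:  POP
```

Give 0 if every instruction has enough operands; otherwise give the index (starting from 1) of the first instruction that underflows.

0

PUSH -9   [-9]
NEG       [9]
DUP       [9, 9]
DUP       [9, 9, 9]
OVER      [9, 9, 9, 9]
DUP       [9, 9, 9, 9, 9]
SUB       [9, 9, 9, 0]
ADD       [9, 9, 9]
MOD       [9, 0]
MUL       [0]
PUSH -8   [0, -8]
PUSH 16   [0, -8, 16]
NEG       [0, -8, -16]
MUL       [0, 128]
SWAP      [128, 0]
OVER      [128, 0, 128]
SUB       [128, -128]
SWAP      [-128, 128]
POP       [-128]
NEG       [128]
PUSH -20  [128, -20]
PUSH -3   [128, -20, -3]
DUP       [128, -20, -3, -3]
ROT       [128, -3, -3, -20]
SUB       [128, -3, 17]
ROT       [-3, 17, 128]
OVER      [-3, 17, 128, 17]
MUL       [-3, 17, 2176]
POP       [-3, 17]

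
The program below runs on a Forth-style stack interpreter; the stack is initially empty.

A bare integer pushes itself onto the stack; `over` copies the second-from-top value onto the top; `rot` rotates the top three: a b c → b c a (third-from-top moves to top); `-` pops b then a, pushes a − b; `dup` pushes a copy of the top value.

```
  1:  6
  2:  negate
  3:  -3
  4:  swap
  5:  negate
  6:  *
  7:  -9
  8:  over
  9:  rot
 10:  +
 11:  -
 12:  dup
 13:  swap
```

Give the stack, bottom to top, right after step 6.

[-18]

6      : [6]
negate : [-6]
-3     : [-6, -3]
swap   : [-3, -6]
negate : [-3, 6]
*      : [-18]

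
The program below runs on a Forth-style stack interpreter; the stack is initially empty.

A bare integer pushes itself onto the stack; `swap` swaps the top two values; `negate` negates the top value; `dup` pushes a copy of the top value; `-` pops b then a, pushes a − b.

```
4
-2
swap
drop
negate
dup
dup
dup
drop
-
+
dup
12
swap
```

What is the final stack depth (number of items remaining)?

4       [4]
-2      [4, -2]
swap    [-2, 4]
drop    [-2]
negate  [2]
dup     [2, 2]
dup     [2, 2, 2]
dup     [2, 2, 2, 2]
drop    [2, 2, 2]
-       [2, 0]
+       [2]
dup     [2, 2]
12      [2, 2, 12]
swap    [2, 12, 2]

3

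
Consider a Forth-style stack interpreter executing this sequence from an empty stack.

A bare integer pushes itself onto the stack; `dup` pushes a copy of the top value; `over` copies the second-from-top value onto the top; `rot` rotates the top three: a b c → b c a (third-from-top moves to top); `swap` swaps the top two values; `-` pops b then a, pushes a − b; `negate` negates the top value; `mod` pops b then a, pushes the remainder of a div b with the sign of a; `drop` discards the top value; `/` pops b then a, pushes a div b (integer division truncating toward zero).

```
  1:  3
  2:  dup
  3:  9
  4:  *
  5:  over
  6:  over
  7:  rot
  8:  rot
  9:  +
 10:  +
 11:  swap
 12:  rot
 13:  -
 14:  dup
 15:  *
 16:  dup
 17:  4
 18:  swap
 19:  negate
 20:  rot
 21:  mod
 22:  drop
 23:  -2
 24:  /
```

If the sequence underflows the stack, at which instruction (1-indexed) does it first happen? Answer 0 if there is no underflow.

12

3    → [3]
dup  → [3, 3]
9    → [3, 3, 9]
*    → [3, 27]
over → [3, 27, 3]
over → [3, 27, 3, 27]
rot  → [3, 3, 27, 27]
rot  → [3, 27, 27, 3]
+    → [3, 27, 30]
+    → [3, 57]
swap → [57, 3]
rot  — needs 3 operands, stack has 2 → underflow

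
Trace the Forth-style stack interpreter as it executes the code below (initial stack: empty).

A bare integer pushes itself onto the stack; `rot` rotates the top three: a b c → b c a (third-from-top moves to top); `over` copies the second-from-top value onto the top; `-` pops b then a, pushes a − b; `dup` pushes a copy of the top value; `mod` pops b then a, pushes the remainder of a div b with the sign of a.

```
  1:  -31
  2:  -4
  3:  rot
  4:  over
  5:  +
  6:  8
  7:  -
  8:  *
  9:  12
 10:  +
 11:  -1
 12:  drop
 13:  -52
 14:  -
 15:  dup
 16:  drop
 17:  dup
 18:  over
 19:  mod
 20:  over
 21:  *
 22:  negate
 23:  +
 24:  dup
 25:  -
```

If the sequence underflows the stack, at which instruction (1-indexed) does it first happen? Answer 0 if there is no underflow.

-31 : [-31]
-4  : [-31, -4]
rot  — needs 3 operands, stack has 2 → underflow

3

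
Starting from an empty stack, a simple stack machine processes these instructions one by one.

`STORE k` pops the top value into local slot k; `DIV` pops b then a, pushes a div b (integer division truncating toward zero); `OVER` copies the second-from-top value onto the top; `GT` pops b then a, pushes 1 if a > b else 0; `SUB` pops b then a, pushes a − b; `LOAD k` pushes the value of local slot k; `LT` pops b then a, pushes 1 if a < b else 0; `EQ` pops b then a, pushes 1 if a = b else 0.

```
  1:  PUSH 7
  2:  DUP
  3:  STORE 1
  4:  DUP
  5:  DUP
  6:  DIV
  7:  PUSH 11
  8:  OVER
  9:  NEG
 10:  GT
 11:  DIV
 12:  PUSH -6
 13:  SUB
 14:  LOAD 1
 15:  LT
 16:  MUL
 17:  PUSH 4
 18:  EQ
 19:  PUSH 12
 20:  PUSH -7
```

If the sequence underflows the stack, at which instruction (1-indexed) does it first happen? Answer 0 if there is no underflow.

0

PUSH 7  → [7]
DUP     → [7, 7]
STORE 1 → [7]
DUP     → [7, 7]
DUP     → [7, 7, 7]
DIV     → [7, 1]
PUSH 11 → [7, 1, 11]
OVER    → [7, 1, 11, 1]
NEG     → [7, 1, 11, -1]
GT      → [7, 1, 1]
DIV     → [7, 1]
PUSH -6 → [7, 1, -6]
SUB     → [7, 7]
LOAD 1  → [7, 7, 7]
LT      → [7, 0]
MUL     → [0]
PUSH 4  → [0, 4]
EQ      → [0]
PUSH 12 → [0, 12]
PUSH -7 → [0, 12, -7]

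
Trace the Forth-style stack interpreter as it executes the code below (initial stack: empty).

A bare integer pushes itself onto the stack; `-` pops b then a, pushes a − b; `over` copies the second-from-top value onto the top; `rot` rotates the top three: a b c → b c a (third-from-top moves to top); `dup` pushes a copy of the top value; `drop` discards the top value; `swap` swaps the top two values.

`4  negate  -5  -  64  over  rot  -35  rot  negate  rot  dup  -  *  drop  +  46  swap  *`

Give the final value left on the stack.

1334

4      : [4]
negate : [-4]
-5     : [-4, -5]
-      : [1]
64     : [1, 64]
over   : [1, 64, 1]
rot    : [64, 1, 1]
-35    : [64, 1, 1, -35]
rot    : [64, 1, -35, 1]
negate : [64, 1, -35, -1]
rot    : [64, -35, -1, 1]
dup    : [64, -35, -1, 1, 1]
-      : [64, -35, -1, 0]
*      : [64, -35, 0]
drop   : [64, -35]
+      : [29]
46     : [29, 46]
swap   : [46, 29]
*      : [1334]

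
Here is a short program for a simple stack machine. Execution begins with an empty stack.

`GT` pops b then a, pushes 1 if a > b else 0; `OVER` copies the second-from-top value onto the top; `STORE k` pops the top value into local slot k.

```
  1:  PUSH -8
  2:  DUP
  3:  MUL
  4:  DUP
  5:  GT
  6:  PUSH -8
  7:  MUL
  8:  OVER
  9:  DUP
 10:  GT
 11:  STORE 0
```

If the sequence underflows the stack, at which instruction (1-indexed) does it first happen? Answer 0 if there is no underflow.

PUSH -8 : [-8]
DUP     : [-8, -8]
MUL     : [64]
DUP     : [64, 64]
GT      : [0]
PUSH -8 : [0, -8]
MUL     : [0]
OVER  — needs 2 operands, stack has 1 → underflow

8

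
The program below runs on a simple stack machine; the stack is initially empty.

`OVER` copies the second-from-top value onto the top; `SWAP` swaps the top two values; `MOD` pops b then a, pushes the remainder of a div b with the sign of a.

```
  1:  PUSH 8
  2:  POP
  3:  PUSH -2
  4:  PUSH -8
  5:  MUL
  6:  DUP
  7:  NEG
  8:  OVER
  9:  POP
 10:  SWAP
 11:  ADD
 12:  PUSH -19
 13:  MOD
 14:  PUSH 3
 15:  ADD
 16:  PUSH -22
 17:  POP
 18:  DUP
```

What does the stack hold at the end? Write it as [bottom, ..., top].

[3, 3]

PUSH 8   -> 8
POP      -> (empty)
PUSH -2  -> -2
PUSH -8  -> -2 -8
MUL      -> 16
DUP      -> 16 16
NEG      -> 16 -16
OVER     -> 16 -16 16
POP      -> 16 -16
SWAP     -> -16 16
ADD      -> 0
PUSH -19 -> 0 -19
MOD      -> 0
PUSH 3   -> 0 3
ADD      -> 3
PUSH -22 -> 3 -22
POP      -> 3
DUP      -> 3 3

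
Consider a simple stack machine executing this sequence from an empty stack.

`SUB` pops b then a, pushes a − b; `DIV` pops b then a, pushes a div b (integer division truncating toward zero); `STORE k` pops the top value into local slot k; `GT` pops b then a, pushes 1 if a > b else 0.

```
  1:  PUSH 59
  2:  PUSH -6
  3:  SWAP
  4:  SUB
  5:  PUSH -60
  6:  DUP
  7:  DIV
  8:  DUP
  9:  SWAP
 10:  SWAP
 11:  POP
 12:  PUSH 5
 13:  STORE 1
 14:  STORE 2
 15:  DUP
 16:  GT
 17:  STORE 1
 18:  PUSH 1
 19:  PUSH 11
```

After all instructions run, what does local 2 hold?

PUSH 59   [59]
PUSH -6   [59, -6]
SWAP      [-6, 59]
SUB       [-65]
PUSH -60  [-65, -60]
DUP       [-65, -60, -60]
DIV       [-65, 1]
DUP       [-65, 1, 1]
SWAP      [-65, 1, 1]
SWAP      [-65, 1, 1]
POP       [-65, 1]
PUSH 5    [-65, 1, 5]
STORE 1   [-65, 1]
STORE 2   [-65]
DUP       [-65, -65]
GT        [0]
STORE 1   []
PUSH 1    [1]
PUSH 11   [1, 11]

1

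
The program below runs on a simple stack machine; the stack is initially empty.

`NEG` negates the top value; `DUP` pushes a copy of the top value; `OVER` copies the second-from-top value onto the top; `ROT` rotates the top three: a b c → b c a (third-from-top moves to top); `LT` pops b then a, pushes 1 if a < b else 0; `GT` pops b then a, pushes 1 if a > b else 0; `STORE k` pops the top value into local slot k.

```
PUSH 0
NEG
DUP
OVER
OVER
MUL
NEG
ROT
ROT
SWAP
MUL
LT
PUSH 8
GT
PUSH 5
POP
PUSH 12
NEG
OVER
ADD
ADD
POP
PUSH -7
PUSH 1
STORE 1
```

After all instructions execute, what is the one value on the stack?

-7

PUSH 0  : 0
NEG     : 0
DUP     : 0 0
OVER    : 0 0 0
OVER    : 0 0 0 0
MUL     : 0 0 0
NEG     : 0 0 0
ROT     : 0 0 0
ROT     : 0 0 0
SWAP    : 0 0 0
MUL     : 0 0
LT      : 0
PUSH 8  : 0 8
GT      : 0
PUSH 5  : 0 5
POP     : 0
PUSH 12 : 0 12
NEG     : 0 -12
OVER    : 0 -12 0
ADD     : 0 -12
ADD     : -12
POP     : (empty)
PUSH -7 : -7
PUSH 1  : -7 1
STORE 1 : -7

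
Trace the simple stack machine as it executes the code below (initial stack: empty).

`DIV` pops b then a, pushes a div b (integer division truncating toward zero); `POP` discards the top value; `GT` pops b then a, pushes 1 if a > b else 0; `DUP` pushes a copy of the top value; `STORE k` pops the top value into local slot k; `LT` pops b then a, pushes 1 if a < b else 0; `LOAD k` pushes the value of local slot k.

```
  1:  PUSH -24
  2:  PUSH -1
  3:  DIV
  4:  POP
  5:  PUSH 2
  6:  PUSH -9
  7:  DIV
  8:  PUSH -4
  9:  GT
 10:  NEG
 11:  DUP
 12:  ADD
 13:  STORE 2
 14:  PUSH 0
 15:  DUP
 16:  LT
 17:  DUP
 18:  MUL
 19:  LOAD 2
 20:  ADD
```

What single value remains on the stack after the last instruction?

-2

PUSH -24 → [-24]
PUSH -1  → [-24, -1]
DIV      → [24]
POP      → []
PUSH 2   → [2]
PUSH -9  → [2, -9]
DIV      → [0]
PUSH -4  → [0, -4]
GT       → [1]
NEG      → [-1]
DUP      → [-1, -1]
ADD      → [-2]
STORE 2  → []
PUSH 0   → [0]
DUP      → [0, 0]
LT       → [0]
DUP      → [0, 0]
MUL      → [0]
LOAD 2   → [0, -2]
ADD      → [-2]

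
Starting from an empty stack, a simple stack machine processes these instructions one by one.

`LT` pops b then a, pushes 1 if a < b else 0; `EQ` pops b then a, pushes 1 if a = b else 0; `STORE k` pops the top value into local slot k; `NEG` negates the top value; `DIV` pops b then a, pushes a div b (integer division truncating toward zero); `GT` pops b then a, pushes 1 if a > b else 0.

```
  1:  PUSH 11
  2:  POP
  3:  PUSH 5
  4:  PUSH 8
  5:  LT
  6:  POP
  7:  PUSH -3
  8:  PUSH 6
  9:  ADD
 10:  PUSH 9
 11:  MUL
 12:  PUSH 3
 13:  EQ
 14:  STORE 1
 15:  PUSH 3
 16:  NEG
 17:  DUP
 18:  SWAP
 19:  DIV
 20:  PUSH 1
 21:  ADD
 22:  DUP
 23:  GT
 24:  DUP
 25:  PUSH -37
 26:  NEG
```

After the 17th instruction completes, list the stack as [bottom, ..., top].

PUSH 11 → [11]
POP     → []
PUSH 5  → [5]
PUSH 8  → [5, 8]
LT      → [1]
POP     → []
PUSH -3 → [-3]
PUSH 6  → [-3, 6]
ADD     → [3]
PUSH 9  → [3, 9]
MUL     → [27]
PUSH 3  → [27, 3]
EQ      → [0]
STORE 1 → []
PUSH 3  → [3]
NEG     → [-3]
DUP     → [-3, -3]

[-3, -3]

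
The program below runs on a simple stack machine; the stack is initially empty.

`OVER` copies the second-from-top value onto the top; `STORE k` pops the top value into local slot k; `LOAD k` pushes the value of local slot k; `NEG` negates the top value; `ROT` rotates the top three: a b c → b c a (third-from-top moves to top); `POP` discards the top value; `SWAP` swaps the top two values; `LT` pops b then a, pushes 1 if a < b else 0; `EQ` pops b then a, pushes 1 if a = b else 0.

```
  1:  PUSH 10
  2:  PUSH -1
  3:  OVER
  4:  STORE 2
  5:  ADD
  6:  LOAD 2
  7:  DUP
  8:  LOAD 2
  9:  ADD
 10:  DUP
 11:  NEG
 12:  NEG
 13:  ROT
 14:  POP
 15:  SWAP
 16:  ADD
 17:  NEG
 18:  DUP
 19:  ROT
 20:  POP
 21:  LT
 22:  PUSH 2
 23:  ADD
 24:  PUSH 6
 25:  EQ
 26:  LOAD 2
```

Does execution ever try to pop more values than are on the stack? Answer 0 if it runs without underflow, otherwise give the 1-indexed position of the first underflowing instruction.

0

PUSH 10 -> [10]
PUSH -1 -> [10, -1]
OVER    -> [10, -1, 10]
STORE 2 -> [10, -1]
ADD     -> [9]
LOAD 2  -> [9, 10]
DUP     -> [9, 10, 10]
LOAD 2  -> [9, 10, 10, 10]
ADD     -> [9, 10, 20]
DUP     -> [9, 10, 20, 20]
NEG     -> [9, 10, 20, -20]
NEG     -> [9, 10, 20, 20]
ROT     -> [9, 20, 20, 10]
POP     -> [9, 20, 20]
SWAP    -> [9, 20, 20]
ADD     -> [9, 40]
NEG     -> [9, -40]
DUP     -> [9, -40, -40]
ROT     -> [-40, -40, 9]
POP     -> [-40, -40]
LT      -> [0]
PUSH 2  -> [0, 2]
ADD     -> [2]
PUSH 6  -> [2, 6]
EQ      -> [0]
LOAD 2  -> [0, 10]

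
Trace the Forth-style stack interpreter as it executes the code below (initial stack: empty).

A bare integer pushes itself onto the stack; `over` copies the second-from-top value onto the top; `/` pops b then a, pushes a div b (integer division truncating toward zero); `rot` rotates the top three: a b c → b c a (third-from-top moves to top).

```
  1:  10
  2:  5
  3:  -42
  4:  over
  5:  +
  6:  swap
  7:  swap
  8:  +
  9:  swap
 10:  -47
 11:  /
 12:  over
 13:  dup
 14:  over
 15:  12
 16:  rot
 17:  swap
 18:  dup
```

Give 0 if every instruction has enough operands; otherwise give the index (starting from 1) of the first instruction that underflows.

0

10   : [10]
5    : [10, 5]
-42  : [10, 5, -42]
over : [10, 5, -42, 5]
+    : [10, 5, -37]
swap : [10, -37, 5]
swap : [10, 5, -37]
+    : [10, -32]
swap : [-32, 10]
-47  : [-32, 10, -47]
/    : [-32, 0]
over : [-32, 0, -32]
dup  : [-32, 0, -32, -32]
over : [-32, 0, -32, -32, -32]
12   : [-32, 0, -32, -32, -32, 12]
rot  : [-32, 0, -32, -32, 12, -32]
swap : [-32, 0, -32, -32, -32, 12]
dup  : [-32, 0, -32, -32, -32, 12, 12]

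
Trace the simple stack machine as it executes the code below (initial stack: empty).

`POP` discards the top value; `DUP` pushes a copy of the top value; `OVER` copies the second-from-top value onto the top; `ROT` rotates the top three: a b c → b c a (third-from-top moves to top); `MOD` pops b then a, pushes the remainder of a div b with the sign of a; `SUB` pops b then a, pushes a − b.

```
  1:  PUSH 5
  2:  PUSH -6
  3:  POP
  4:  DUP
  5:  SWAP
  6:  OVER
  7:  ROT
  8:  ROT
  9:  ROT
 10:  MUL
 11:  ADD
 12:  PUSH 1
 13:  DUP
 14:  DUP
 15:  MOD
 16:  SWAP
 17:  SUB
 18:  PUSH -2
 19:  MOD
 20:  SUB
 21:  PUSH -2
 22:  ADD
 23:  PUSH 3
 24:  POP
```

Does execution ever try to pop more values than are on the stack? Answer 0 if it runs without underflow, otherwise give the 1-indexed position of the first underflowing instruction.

0

PUSH 5  : [5]
PUSH -6 : [5, -6]
POP     : [5]
DUP     : [5, 5]
SWAP    : [5, 5]
OVER    : [5, 5, 5]
ROT     : [5, 5, 5]
ROT     : [5, 5, 5]
ROT     : [5, 5, 5]
MUL     : [5, 25]
ADD     : [30]
PUSH 1  : [30, 1]
DUP     : [30, 1, 1]
DUP     : [30, 1, 1, 1]
MOD     : [30, 1, 0]
SWAP    : [30, 0, 1]
SUB     : [30, -1]
PUSH -2 : [30, -1, -2]
MOD     : [30, -1]
SUB     : [31]
PUSH -2 : [31, -2]
ADD     : [29]
PUSH 3  : [29, 3]
POP     : [29]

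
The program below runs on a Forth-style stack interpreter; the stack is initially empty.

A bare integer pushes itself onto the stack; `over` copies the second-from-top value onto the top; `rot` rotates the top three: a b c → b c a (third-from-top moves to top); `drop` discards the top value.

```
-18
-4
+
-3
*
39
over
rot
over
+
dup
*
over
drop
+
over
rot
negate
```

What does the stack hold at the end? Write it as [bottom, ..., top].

-18    -> [-18]
-4     -> [-18, -4]
+      -> [-22]
-3     -> [-22, -3]
*      -> [66]
39     -> [66, 39]
over   -> [66, 39, 66]
rot    -> [39, 66, 66]
over   -> [39, 66, 66, 66]
+      -> [39, 66, 132]
dup    -> [39, 66, 132, 132]
*      -> [39, 66, 17424]
over   -> [39, 66, 17424, 66]
drop   -> [39, 66, 17424]
+      -> [39, 17490]
over   -> [39, 17490, 39]
rot    -> [17490, 39, 39]
negate -> [17490, 39, -39]

[17490, 39, -39]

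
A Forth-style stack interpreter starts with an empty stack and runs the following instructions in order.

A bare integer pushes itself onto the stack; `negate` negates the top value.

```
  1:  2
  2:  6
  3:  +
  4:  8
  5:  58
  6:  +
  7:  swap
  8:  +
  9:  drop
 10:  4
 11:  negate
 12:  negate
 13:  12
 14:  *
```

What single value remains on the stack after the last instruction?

48

2      : [2]
6      : [2, 6]
+      : [8]
8      : [8, 8]
58     : [8, 8, 58]
+      : [8, 66]
swap   : [66, 8]
+      : [74]
drop   : []
4      : [4]
negate : [-4]
negate : [4]
12     : [4, 12]
*      : [48]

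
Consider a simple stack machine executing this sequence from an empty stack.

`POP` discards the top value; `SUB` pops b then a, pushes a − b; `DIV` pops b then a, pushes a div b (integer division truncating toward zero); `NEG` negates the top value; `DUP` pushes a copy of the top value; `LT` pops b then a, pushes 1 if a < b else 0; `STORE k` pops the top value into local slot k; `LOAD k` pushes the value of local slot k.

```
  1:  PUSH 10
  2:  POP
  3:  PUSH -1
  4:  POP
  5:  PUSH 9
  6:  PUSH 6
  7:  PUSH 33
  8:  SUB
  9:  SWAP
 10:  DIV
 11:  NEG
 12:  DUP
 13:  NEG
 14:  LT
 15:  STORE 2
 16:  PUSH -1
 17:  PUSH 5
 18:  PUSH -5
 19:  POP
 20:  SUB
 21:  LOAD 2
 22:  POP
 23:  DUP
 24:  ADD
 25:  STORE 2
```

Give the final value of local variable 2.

-12

PUSH 10 → [10]
POP     → []
PUSH -1 → [-1]
POP     → []
PUSH 9  → [9]
PUSH 6  → [9, 6]
PUSH 33 → [9, 6, 33]
SUB     → [9, -27]
SWAP    → [-27, 9]
DIV     → [-3]
NEG     → [3]
DUP     → [3, 3]
NEG     → [3, -3]
LT      → [0]
STORE 2 → []
PUSH -1 → [-1]
PUSH 5  → [-1, 5]
PUSH -5 → [-1, 5, -5]
POP     → [-1, 5]
SUB     → [-6]
LOAD 2  → [-6, 0]
POP     → [-6]
DUP     → [-6, -6]
ADD     → [-12]
STORE 2 → []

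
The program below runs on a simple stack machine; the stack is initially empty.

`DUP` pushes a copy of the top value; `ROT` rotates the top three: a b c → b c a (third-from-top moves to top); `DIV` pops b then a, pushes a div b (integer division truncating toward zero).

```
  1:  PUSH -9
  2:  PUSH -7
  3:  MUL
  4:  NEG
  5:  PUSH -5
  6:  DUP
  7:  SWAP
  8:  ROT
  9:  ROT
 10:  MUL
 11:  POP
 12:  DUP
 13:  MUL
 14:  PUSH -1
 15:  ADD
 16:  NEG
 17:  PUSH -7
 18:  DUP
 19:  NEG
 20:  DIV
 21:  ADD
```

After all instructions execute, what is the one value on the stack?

-25

PUSH -9 → -9
PUSH -7 → -9 -7
MUL     → 63
NEG     → -63
PUSH -5 → -63 -5
DUP     → -63 -5 -5
SWAP    → -63 -5 -5
ROT     → -5 -5 -63
ROT     → -5 -63 -5
MUL     → -5 315
POP     → -5
DUP     → -5 -5
MUL     → 25
PUSH -1 → 25 -1
ADD     → 24
NEG     → -24
PUSH -7 → -24 -7
DUP     → -24 -7 -7
NEG     → -24 -7 7
DIV     → -24 -1
ADD     → -25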